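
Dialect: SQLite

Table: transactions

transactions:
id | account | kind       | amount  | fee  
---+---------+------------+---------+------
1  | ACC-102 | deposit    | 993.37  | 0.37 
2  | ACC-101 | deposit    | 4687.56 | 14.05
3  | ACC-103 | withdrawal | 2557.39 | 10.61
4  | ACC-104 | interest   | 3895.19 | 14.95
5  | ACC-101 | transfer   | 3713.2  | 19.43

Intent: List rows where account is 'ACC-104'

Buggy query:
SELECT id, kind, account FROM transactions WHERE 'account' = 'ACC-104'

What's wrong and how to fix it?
Bug: Single quotes denote string literals in SQL; the column name is being compared as a constant string

Fix: Remove the quotes around the column name (or use double quotes for an identifier)

Corrected query:
SELECT id, kind, account FROM transactions WHERE account = 'ACC-104'

Result:
id | kind     | account
---+----------+--------
4  | interest | ACC-104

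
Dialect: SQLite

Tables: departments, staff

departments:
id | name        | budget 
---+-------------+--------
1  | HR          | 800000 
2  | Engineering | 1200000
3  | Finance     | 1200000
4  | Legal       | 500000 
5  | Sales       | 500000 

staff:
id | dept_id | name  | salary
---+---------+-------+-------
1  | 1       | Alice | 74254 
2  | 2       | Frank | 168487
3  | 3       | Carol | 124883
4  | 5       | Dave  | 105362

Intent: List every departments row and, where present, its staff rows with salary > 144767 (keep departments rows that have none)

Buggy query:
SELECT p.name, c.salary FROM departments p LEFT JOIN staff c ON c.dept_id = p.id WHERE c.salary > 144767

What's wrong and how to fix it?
Bug: A WHERE condition on the right-hand table after LEFT JOIN drops unmatched parents

Fix: Put 'c.salary > 144767' in the JOIN's ON clause instead of WHERE

Corrected query:
SELECT p.name, c.salary FROM departments p LEFT JOIN staff c ON c.dept_id = p.id AND c.salary > 144767

Result:
name        | salary
------------+-------
HR          | NULL  
Engineering | 168487
Finance     | NULL  
Legal       | NULL  
Sales       | NULL  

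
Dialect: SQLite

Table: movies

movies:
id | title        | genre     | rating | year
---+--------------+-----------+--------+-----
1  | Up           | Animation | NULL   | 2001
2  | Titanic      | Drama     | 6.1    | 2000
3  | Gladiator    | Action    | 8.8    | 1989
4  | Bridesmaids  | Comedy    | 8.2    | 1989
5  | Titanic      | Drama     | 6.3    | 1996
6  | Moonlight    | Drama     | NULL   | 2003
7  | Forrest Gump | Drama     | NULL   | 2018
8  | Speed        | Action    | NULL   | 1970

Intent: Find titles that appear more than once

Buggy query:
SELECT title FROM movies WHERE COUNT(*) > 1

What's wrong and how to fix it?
Bug: COUNT(*) is an aggregate and cannot be used in WHERE

Fix: Group first, then use HAVING for the count condition

Corrected query:
SELECT title FROM movies GROUP BY title HAVING COUNT(*) > 1

Result:
title  
-------
Titanic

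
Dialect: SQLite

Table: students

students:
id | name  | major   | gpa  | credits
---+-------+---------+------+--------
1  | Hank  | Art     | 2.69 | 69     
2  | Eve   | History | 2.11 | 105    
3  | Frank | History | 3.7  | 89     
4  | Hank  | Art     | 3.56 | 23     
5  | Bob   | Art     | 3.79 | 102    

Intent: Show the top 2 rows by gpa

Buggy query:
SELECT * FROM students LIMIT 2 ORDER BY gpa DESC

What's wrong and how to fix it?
Bug: LIMIT must come after ORDER BY

Fix: Swap the clauses: ORDER BY first, then LIMIT

Corrected query:
SELECT * FROM students ORDER BY gpa DESC LIMIT 2

Result:
id | name  | major   | gpa  | credits
---+-------+---------+------+--------
5  | Bob   | Art     | 3.79 | 102    
3  | Frank | History | 3.7  | 89     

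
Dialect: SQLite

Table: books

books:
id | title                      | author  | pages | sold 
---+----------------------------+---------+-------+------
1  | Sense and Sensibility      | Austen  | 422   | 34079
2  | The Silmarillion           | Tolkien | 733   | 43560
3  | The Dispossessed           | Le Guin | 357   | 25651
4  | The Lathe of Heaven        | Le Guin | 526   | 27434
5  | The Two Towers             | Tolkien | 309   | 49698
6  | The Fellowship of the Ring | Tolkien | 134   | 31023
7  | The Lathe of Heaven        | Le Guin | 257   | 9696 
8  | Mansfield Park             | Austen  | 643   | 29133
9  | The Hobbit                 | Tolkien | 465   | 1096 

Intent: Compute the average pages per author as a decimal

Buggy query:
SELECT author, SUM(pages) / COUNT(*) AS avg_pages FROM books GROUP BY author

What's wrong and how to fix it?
Bug: Both operands are integers, so '/' performs integer division and truncates

Fix: Cast one side to REAL so the division keeps the fractional part

Corrected query:
SELECT author, SUM(pages) * 1.0 / COUNT(*) AS avg_pages FROM books GROUP BY author

Result:
author  | avg_pages
--------+----------
Austen  | 532.5    
Le Guin | 380      
Tolkien | 410.25   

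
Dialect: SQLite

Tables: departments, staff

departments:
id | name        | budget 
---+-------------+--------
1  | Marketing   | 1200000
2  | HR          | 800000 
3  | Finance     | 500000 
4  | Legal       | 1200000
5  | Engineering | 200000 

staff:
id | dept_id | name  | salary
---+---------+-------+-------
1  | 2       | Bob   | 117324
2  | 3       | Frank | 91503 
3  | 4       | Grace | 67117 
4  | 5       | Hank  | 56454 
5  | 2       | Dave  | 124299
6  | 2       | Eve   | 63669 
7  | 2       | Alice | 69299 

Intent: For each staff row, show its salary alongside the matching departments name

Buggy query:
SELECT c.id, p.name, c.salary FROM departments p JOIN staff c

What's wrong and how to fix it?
Bug: JOIN with no ON clause produces a cartesian product; every staff row pairs with every departments row

Fix: Specify the join condition linking the foreign key to the parent id

Corrected query:
SELECT c.id, p.name, c.salary FROM departments p JOIN staff c ON c.dept_id = p.id

Result:
id | name        | salary
---+-------------+-------
1  | HR          | 117324
2  | Finance     | 91503 
3  | Legal       | 67117 
4  | Engineering | 56454 
5  | HR          | 124299
6  | HR          | 63669 
7  | HR          | 69299 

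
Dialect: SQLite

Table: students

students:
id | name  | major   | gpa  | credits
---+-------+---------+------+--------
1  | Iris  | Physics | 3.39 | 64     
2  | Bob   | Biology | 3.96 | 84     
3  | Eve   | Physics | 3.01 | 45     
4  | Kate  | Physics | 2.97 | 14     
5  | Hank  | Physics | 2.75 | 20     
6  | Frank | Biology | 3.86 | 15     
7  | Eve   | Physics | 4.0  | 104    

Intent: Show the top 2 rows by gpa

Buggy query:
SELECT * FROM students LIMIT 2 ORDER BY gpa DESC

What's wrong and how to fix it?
Bug: ORDER BY cannot follow LIMIT; LIMIT is the final clause

Fix: Swap the clauses: ORDER BY first, then LIMIT

Corrected query:
SELECT * FROM students ORDER BY gpa DESC LIMIT 2

Result:
id | name | major   | gpa  | credits
---+------+---------+------+--------
7  | Eve  | Physics | 4    | 104    
2  | Bob  | Biology | 3.96 | 84     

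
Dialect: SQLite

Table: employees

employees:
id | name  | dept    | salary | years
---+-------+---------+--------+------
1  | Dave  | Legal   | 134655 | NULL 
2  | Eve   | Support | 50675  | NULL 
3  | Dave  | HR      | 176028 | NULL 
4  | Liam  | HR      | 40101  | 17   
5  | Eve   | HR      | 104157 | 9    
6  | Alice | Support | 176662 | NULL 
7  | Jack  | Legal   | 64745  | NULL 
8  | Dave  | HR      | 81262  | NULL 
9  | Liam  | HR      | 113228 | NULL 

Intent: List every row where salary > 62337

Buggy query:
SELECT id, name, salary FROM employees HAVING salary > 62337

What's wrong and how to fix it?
Bug: This is a non-aggregate query (no GROUP BY, no aggregates), so in SQLite the HAVING clause is invalid here; a row-level condition belongs in WHERE

Fix: Use WHERE for row-level filtering

Corrected query:
SELECT id, name, salary FROM employees WHERE salary > 62337

Result:
id | name  | salary
---+-------+-------
1  | Dave  | 134655
3  | Dave  | 176028
5  | Eve   | 104157
6  | Alice | 176662
7  | Jack  | 64745 
8  | Dave  | 81262 
9  | Liam  | 113228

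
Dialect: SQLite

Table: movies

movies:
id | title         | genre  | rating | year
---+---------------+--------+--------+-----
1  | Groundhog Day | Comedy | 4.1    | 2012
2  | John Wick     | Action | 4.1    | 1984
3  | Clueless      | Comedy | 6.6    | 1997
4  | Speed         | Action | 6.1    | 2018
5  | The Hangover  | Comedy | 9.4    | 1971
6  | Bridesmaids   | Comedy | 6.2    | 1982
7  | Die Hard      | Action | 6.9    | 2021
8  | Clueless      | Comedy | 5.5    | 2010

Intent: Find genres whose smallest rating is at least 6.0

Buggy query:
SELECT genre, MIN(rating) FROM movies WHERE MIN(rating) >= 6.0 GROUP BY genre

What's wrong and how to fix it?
Bug: MIN() in WHERE is a misuse of aggregate

Fix: Replace WHERE with HAVING after the GROUP BY

Corrected query:
SELECT genre, MIN(rating) FROM movies GROUP BY genre HAVING MIN(rating) >= 6.0

Result:
(no rows)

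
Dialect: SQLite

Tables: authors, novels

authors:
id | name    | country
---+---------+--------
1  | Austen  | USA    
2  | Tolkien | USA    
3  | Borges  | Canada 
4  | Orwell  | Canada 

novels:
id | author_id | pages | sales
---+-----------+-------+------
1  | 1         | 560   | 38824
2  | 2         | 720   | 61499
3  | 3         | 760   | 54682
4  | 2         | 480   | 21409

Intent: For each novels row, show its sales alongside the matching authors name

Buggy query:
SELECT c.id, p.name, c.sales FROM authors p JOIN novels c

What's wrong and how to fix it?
Bug: JOIN with no ON clause produces a cartesian product; every novels row pairs with every authors row

Fix: Add ON c.author_id = p.id to the JOIN

Corrected query:
SELECT c.id, p.name, c.sales FROM authors p JOIN novels c ON c.author_id = p.id

Result:
id | name    | sales
---+---------+------
1  | Austen  | 38824
2  | Tolkien | 61499
3  | Borges  | 54682
4  | Tolkien | 21409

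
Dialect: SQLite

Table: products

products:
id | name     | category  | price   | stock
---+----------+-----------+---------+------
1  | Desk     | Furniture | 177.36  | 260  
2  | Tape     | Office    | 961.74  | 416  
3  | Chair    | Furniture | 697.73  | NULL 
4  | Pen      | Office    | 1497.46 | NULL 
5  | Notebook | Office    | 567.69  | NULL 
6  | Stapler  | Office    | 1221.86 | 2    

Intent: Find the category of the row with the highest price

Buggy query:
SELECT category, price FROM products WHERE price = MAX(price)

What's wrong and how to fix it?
Bug: MAX(price) is an aggregate and cannot be used directly in WHERE

Fix: Use a subquery: WHERE price = (SELECT MAX(price) FROM products)

Corrected query:
SELECT category, price FROM products WHERE price = (SELECT MAX(price) FROM products)

Result:
category | price  
---------+--------
Office   | 1497.46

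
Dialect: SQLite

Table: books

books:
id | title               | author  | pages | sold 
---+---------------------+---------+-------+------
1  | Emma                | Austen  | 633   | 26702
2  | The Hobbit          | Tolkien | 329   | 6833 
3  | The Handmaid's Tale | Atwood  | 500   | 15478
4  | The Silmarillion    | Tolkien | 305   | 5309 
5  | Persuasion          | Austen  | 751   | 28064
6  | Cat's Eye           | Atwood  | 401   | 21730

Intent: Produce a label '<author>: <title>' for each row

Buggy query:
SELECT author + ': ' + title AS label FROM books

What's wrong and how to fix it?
Bug: SQLite uses || for string concatenation; + coerces text to numbers (yielding 0)

Fix: Replace + with || to concatenate text

Corrected query:
SELECT author || ': ' || title AS label FROM books

Result:
label                      
---------------------------
Austen: Emma               
Tolkien: The Hobbit        
Atwood: The Handmaid's Tale
Tolkien: The Silmarillion  
Austen: Persuasion         
Atwood: Cat's Eye          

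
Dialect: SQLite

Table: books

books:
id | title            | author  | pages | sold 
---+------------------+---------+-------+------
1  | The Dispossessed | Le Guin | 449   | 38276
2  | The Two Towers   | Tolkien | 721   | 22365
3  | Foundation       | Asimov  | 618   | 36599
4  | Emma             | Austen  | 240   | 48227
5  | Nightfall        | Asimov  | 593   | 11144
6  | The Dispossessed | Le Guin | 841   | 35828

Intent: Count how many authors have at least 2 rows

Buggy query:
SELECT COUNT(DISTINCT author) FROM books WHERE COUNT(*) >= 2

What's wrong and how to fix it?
Bug: WHERE filters individual rows, not groups, so a group-level COUNT is invalid there

Fix: Group first with HAVING COUNT(*) >= 2, then COUNT the resulting groups

Corrected query:
SELECT COUNT(*) FROM (SELECT author FROM books GROUP BY author HAVING COUNT(*) >= 2)

Result:
COUNT(*)
--------
2       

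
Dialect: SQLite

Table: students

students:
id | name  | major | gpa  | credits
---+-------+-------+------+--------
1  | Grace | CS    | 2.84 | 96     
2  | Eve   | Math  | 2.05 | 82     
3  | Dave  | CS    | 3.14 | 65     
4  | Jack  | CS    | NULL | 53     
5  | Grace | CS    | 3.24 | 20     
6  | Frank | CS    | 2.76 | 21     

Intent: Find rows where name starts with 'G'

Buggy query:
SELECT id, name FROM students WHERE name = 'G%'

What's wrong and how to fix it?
Bug: Wildcards only work with LIKE; '=' treats '%' as a literal character

Fix: Replace '=' with LIKE so 'G%' is treated as a pattern

Corrected query:
SELECT id, name FROM students WHERE name LIKE 'G%'

Result:
id | name 
---+------
1  | Grace
5  | Grace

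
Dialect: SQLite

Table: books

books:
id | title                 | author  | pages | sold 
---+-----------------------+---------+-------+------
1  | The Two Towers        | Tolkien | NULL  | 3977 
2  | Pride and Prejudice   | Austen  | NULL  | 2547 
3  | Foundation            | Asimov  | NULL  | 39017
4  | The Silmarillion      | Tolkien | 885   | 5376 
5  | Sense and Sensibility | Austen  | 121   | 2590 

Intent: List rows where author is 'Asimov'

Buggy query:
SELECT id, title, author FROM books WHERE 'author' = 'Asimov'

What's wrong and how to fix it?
Bug: Single quotes denote string literals in SQL; the column name is being compared as a constant string

Fix: Reference the column as author without single quotes

Corrected query:
SELECT id, title, author FROM books WHERE author = 'Asimov'

Result:
id | title      | author
---+------------+-------
3  | Foundation | Asimov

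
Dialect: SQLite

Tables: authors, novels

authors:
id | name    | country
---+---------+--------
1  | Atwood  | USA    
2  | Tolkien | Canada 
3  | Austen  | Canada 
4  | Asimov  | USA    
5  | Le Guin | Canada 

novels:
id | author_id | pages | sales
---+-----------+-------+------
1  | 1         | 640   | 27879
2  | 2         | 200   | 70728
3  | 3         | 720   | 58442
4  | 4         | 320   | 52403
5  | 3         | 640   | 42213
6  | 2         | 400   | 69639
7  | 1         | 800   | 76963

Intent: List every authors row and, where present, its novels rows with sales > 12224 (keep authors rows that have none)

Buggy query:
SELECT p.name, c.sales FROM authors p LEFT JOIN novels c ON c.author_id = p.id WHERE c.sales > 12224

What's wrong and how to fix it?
Bug: Filtering c.sales in WHERE discards the NULL rows produced by LEFT JOIN, turning it into an inner join

Fix: Move the right-table condition into the ON clause so unmatched parents are kept

Corrected query:
SELECT p.name, c.sales FROM authors p LEFT JOIN novels c ON c.author_id = p.id AND c.sales > 12224

Result:
name    | sales
--------+------
Atwood  | 27879
Atwood  | 76963
Tolkien | 69639
Tolkien | 70728
Austen  | 42213
Austen  | 58442
Asimov  | 52403
Le Guin | NULL 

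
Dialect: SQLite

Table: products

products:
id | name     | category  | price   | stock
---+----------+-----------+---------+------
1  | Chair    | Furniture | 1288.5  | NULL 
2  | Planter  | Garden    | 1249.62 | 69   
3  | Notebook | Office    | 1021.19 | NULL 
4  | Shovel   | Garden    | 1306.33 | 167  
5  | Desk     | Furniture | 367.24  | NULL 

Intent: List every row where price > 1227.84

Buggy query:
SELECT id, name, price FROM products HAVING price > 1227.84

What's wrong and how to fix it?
Bug: This is a non-aggregate query (no GROUP BY, no aggregates), so in SQLite the HAVING clause is invalid here; a row-level condition belongs in WHERE

Fix: Replace HAVING with WHERE since the condition applies to individual rows

Corrected query:
SELECT id, name, price FROM products WHERE price > 1227.84

Result:
id | name    | price  
---+---------+--------
1  | Chair   | 1288.5 
2  | Planter | 1249.62
4  | Shovel  | 1306.33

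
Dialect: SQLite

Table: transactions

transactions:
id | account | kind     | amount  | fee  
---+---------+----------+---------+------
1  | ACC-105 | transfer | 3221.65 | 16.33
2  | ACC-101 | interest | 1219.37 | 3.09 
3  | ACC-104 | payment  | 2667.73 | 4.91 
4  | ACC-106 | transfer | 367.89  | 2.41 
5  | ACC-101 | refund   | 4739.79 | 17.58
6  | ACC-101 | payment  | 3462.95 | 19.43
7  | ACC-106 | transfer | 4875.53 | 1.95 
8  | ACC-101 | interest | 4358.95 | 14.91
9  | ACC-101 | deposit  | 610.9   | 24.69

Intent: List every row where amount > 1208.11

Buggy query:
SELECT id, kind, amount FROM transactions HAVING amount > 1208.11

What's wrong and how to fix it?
Bug: This is a non-aggregate query (no GROUP BY, no aggregates), so in SQLite the HAVING clause is invalid here; a row-level condition belongs in WHERE

Fix: Use WHERE for row-level filtering

Corrected query:
SELECT id, kind, amount FROM transactions WHERE amount > 1208.11

Result:
id | kind     | amount 
---+----------+--------
1  | transfer | 3221.65
2  | interest | 1219.37
3  | payment  | 2667.73
5  | refund   | 4739.79
6  | payment  | 3462.95
7  | transfer | 4875.53
8  | interest | 4358.95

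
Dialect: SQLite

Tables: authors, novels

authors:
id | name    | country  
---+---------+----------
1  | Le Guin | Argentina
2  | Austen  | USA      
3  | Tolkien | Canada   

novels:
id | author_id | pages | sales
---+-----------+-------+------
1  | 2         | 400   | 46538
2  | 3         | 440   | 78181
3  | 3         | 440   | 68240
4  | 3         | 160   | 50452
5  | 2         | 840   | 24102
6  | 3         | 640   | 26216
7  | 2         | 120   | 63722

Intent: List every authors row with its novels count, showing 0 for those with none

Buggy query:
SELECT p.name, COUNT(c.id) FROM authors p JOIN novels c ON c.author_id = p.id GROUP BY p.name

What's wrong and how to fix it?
Bug: An inner join excludes parents with zero children

Fix: Use LEFT JOIN so parents without children still appear (COUNT(c.id) gives 0)

Corrected query:
SELECT p.name, COUNT(c.id) FROM authors p LEFT JOIN novels c ON c.author_id = p.id GROUP BY p.name

Result:
name    | COUNT(c.id)
--------+------------
Austen  | 3          
Le Guin | 0          
Tolkien | 4          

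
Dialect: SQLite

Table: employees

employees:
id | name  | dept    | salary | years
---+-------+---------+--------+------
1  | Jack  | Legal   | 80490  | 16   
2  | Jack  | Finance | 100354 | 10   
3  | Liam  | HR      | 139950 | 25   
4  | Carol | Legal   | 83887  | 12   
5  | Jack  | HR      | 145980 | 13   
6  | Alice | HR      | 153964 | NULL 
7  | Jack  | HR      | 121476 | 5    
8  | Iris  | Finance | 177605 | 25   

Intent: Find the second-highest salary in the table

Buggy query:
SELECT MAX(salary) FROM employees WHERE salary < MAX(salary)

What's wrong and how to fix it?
Bug: The inner MAX is an aggregate inside WHERE, which is not allowed

Fix: Put the inner MAX in a scalar subquery

Corrected query:
SELECT MAX(salary) FROM employees WHERE salary < (SELECT MAX(salary) FROM employees)

Result:
MAX(salary)
-----------
153964     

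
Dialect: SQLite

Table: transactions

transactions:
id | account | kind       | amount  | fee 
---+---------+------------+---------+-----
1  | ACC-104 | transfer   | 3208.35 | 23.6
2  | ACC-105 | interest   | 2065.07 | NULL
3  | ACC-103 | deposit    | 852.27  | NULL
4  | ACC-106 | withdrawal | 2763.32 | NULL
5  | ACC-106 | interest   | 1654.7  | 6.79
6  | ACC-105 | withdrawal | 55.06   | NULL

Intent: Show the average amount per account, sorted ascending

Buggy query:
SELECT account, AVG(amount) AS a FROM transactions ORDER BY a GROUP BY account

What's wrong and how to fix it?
Bug: ORDER BY appears before GROUP BY; SQL clause order requires GROUP BY first

Fix: Move ORDER BY to the end, after GROUP BY

Corrected query:
SELECT account, AVG(amount) AS a FROM transactions GROUP BY account ORDER BY a

Result:
account | a       
--------+---------
ACC-103 | 852.27  
ACC-105 | 1060.065
ACC-106 | 2209.01 
ACC-104 | 3208.35 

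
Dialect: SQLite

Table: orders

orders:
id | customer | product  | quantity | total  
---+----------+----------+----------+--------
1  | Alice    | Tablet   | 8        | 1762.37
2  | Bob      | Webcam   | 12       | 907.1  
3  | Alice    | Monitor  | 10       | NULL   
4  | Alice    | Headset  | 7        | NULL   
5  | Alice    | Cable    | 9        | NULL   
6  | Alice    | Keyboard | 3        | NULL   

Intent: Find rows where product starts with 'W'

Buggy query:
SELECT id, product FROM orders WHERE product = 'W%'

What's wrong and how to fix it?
Bug: '=' compares the literal string including the % character; pattern matching needs LIKE

Fix: Replace '=' with LIKE so 'W%' is treated as a pattern

Corrected query:
SELECT id, product FROM orders WHERE product LIKE 'W%'

Result:
id | product
---+--------
2  | Webcam 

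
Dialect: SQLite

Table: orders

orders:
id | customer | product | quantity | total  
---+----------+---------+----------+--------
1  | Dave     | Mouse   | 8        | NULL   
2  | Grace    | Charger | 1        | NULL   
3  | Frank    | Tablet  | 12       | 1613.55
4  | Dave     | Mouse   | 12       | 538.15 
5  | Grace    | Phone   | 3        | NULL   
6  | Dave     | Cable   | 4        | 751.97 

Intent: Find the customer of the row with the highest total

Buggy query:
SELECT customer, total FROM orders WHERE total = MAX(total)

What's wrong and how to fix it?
Bug: WHERE is evaluated per row; an aggregate over the whole table isn't defined there

Fix: Use a subquery: WHERE total = (SELECT MAX(total) FROM orders)

Corrected query:
SELECT customer, total FROM orders WHERE total = (SELECT MAX(total) FROM orders)

Result:
customer | total  
---------+--------
Frank    | 1613.55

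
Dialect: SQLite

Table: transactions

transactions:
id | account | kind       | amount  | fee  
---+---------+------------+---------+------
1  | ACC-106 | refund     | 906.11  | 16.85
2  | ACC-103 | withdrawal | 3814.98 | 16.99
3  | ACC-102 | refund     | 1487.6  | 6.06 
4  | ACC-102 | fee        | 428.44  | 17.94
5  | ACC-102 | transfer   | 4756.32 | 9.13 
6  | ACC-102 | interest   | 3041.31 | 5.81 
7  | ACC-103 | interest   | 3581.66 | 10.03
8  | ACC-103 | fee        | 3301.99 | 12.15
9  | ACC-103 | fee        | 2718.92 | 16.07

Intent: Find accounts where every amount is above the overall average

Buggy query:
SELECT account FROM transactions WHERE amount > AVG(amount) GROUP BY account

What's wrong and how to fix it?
Bug: WHERE evaluates per row before aggregation, so AVG() is unavailable

Fix: Use a subquery for AVG and a HAVING MIN(...) filter so the condition holds for every row in the group

Corrected query:
SELECT account FROM transactions GROUP BY account HAVING MIN(amount) > (SELECT AVG(amount) FROM transactions)

Result:
account
-------
ACC-103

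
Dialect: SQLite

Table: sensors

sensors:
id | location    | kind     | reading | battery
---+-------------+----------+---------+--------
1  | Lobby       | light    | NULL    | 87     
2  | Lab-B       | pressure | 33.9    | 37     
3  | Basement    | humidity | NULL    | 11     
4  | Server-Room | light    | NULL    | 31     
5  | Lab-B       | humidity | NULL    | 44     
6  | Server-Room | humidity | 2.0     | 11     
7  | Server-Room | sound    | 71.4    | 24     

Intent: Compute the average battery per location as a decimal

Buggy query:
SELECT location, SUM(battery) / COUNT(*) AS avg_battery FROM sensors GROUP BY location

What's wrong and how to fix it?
Bug: SUM(battery) and COUNT(*) are both integers; the division truncates the fractional part

Fix: Multiply by 1.0 (or CAST to REAL) to force floating-point division

Corrected query:
SELECT location, SUM(battery) * 1.0 / COUNT(*) AS avg_battery FROM sensors GROUP BY location

Result:
location    | avg_battery
------------+------------
Basement    | 11         
Lab-B       | 40.5       
Lobby       | 87         
Server-Room | 22         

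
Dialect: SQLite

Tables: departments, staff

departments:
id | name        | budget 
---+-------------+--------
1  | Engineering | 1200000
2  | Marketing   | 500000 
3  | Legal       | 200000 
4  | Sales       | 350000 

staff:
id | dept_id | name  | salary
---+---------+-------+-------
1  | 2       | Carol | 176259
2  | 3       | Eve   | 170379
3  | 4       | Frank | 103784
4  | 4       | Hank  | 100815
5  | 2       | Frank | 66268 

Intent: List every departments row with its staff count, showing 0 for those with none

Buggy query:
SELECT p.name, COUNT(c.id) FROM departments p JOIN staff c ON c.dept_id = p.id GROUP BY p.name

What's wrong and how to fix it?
Bug: INNER JOIN drops departments rows that have no matching staff rows

Fix: Use LEFT JOIN so parents without children still appear (COUNT(c.id) gives 0)

Corrected query:
SELECT p.name, COUNT(c.id) FROM departments p LEFT JOIN staff c ON c.dept_id = p.id GROUP BY p.name

Result:
name        | COUNT(c.id)
------------+------------
Engineering | 0          
Legal       | 1          
Marketing   | 2          
Sales       | 2          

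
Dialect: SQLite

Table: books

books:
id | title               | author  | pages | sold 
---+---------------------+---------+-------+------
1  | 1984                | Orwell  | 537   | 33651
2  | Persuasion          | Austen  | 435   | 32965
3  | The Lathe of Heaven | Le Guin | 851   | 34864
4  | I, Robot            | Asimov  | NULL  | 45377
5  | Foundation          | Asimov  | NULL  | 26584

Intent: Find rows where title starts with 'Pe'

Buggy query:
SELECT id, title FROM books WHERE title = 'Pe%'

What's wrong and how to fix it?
Bug: '=' compares the literal string including the % character; pattern matching needs LIKE

Fix: Use LIKE for wildcard pattern matching

Corrected query:
SELECT id, title FROM books WHERE title LIKE 'Pe%'

Result:
id | title     
---+-----------
2  | Persuasion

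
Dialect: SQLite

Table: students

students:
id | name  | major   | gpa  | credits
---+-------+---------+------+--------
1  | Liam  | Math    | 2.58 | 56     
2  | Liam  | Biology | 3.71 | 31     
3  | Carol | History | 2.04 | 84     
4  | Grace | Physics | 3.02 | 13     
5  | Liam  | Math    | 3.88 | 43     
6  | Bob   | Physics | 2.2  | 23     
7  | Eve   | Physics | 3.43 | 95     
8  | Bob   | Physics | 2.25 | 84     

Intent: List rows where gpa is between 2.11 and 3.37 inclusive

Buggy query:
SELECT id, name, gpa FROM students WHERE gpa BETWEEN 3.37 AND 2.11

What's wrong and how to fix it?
Bug: BETWEEN expects the lower bound first; with 3.37 AND 2.11 the range is empty

Fix: Swap the bounds so the smaller value comes first

Corrected query:
SELECT id, name, gpa FROM students WHERE gpa BETWEEN 2.11 AND 3.37

Result:
id | name  | gpa 
---+-------+-----
1  | Liam  | 2.58
4  | Grace | 3.02
6  | Bob   | 2.2 
8  | Bob   | 2.25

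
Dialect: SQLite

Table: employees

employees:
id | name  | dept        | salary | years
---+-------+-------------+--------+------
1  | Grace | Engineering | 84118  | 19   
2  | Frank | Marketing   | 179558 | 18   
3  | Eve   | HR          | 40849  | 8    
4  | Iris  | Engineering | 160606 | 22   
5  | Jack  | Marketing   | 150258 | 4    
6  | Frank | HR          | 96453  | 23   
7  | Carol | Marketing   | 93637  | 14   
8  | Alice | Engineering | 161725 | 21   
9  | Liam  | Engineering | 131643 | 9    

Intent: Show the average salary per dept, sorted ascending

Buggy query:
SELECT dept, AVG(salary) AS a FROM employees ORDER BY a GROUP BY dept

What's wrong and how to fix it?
Bug: GROUP BY must precede ORDER BY

Fix: Reorder: SELECT … FROM … GROUP BY … ORDER BY …

Corrected query:
SELECT dept, AVG(salary) AS a FROM employees GROUP BY dept ORDER BY a

Result:
dept        | a     
------------+-------
HR          | 68651 
Engineering | 134523
Marketing   | 141151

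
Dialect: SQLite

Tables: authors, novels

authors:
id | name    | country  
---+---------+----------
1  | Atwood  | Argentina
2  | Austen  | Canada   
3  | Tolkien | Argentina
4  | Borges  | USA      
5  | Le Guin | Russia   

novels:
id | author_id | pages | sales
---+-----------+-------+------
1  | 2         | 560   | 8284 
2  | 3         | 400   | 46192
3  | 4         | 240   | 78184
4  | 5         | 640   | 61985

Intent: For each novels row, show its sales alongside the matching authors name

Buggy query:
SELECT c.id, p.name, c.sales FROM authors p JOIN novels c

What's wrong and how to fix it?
Bug: JOIN with no ON clause produces a cartesian product; every novels row pairs with every authors row

Fix: Specify the join condition linking the foreign key to the parent id

Corrected query:
SELECT c.id, p.name, c.sales FROM authors p JOIN novels c ON c.author_id = p.id

Result:
id | name    | sales
---+---------+------
1  | Austen  | 8284 
2  | Tolkien | 46192
3  | Borges  | 78184
4  | Le Guin | 61985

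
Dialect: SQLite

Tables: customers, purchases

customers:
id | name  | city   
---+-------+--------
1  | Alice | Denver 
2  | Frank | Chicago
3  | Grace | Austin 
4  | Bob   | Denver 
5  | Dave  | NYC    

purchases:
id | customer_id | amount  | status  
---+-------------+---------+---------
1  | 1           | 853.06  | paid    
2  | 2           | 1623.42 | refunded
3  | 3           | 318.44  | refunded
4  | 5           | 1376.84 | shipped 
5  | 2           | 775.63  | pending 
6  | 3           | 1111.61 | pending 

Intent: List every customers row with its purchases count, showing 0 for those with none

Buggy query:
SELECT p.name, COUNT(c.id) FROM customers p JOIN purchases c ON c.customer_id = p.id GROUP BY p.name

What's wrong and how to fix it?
Bug: An inner join excludes parents with zero children

Fix: Use LEFT JOIN so parents without children still appear (COUNT(c.id) gives 0)

Corrected query:
SELECT p.name, COUNT(c.id) FROM customers p LEFT JOIN purchases c ON c.customer_id = p.id GROUP BY p.name

Result:
name  | COUNT(c.id)
------+------------
Alice | 1          
Bob   | 0          
Dave  | 1          
Frank | 2          
Grace | 2          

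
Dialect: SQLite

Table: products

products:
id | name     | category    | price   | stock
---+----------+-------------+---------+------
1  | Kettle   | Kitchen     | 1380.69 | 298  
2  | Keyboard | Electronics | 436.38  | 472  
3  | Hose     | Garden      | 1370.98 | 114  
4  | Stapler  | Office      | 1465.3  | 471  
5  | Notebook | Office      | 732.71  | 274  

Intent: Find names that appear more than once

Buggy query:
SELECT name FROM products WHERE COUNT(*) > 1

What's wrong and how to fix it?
Bug: COUNT(*) is an aggregate and cannot be used in WHERE

Fix: Group first, then use HAVING for the count condition

Corrected query:
SELECT name FROM products GROUP BY name HAVING COUNT(*) > 1

Result:
(no rows)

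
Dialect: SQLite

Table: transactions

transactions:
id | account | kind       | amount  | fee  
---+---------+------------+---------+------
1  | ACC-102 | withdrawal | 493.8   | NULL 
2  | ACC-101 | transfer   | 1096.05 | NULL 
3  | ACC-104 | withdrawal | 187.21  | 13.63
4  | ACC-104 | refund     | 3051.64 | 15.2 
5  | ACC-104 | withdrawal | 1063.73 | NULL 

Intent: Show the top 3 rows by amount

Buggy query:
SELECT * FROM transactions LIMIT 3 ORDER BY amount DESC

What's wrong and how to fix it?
Bug: LIMIT must come after ORDER BY

Fix: Swap the clauses: ORDER BY first, then LIMIT

Corrected query:
SELECT * FROM transactions ORDER BY amount DESC LIMIT 3

Result:
id | account | kind       | amount  | fee 
---+---------+------------+---------+-----
4  | ACC-104 | refund     | 3051.64 | 15.2
2  | ACC-101 | transfer   | 1096.05 | NULL
5  | ACC-104 | withdrawal | 1063.73 | NULL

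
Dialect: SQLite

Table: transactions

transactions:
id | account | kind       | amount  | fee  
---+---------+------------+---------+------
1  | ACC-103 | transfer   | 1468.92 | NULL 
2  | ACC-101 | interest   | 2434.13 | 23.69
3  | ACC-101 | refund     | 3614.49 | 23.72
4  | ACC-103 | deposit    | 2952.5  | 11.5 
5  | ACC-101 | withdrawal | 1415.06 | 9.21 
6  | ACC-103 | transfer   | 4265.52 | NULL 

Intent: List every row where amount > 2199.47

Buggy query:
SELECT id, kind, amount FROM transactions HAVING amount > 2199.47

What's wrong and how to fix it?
Bug: HAVING filters the output of aggregation, but this query has no GROUP BY and no aggregate functions, so SQLite rejects it (HAVING clause on a non-aggregate query); the condition here is per row

Fix: Replace HAVING with WHERE since the condition applies to individual rows

Corrected query:
SELECT id, kind, amount FROM transactions WHERE amount > 2199.47

Result:
id | kind     | amount 
---+----------+--------
2  | interest | 2434.13
3  | refund   | 3614.49
4  | deposit  | 2952.5 
6  | transfer | 4265.52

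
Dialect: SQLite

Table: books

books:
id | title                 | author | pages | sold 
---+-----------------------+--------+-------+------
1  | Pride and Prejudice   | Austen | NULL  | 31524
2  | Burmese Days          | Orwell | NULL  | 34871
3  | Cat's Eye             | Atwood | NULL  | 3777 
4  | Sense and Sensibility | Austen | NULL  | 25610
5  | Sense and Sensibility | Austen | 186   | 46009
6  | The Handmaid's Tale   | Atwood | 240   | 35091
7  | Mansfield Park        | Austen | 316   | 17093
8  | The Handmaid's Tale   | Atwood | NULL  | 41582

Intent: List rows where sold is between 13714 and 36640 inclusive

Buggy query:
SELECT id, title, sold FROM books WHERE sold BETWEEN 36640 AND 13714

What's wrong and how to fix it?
Bug: BETWEEN expects the lower bound first; with 36640 AND 13714 the range is empty

Fix: Write BETWEEN 13714 AND 36640

Corrected query:
SELECT id, title, sold FROM books WHERE sold BETWEEN 13714 AND 36640

Result:
id | title                 | sold 
---+-----------------------+------
1  | Pride and Prejudice   | 31524
2  | Burmese Days          | 34871
4  | Sense and Sensibility | 25610
6  | The Handmaid's Tale   | 35091
7  | Mansfield Park        | 17093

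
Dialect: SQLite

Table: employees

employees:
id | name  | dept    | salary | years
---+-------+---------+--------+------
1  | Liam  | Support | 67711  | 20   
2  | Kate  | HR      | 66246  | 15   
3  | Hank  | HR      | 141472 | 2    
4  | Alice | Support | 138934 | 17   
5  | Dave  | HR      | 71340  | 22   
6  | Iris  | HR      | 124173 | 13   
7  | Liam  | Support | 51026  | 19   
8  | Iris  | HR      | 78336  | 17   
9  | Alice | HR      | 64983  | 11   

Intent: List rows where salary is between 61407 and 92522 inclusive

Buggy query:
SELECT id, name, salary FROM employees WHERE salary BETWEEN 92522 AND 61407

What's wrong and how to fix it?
Bug: BETWEEN expects the lower bound first; with 92522 AND 61407 the range is empty

Fix: Write BETWEEN 61407 AND 92522

Corrected query:
SELECT id, name, salary FROM employees WHERE salary BETWEEN 61407 AND 92522

Result:
id | name  | salary
---+-------+-------
1  | Liam  | 67711 
2  | Kate  | 66246 
5  | Dave  | 71340 
8  | Iris  | 78336 
9  | Alice | 64983 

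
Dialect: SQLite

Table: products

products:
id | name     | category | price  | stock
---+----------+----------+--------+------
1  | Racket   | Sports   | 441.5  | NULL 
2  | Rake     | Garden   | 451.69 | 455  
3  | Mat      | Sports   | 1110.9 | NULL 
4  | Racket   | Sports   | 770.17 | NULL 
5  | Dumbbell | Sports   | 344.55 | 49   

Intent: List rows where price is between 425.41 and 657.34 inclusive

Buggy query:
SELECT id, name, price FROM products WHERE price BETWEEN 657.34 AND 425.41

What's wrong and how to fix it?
Bug: The bounds are reversed; BETWEEN a AND b requires a <= b to match anything

Fix: Swap the bounds so the smaller value comes first

Corrected query:
SELECT id, name, price FROM products WHERE price BETWEEN 425.41 AND 657.34

Result:
id | name   | price 
---+--------+-------
1  | Racket | 441.5 
2  | Rake   | 451.69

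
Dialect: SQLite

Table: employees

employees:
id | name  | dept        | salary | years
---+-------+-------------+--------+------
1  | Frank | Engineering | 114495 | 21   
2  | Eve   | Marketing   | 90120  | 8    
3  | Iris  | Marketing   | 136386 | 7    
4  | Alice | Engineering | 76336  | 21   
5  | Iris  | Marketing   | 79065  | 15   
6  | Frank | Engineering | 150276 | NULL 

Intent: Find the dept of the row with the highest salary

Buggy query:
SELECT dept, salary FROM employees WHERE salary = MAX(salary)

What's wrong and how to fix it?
Bug: MAX(salary) is an aggregate and cannot be used directly in WHERE

Fix: Wrap MAX in a scalar subquery so WHERE compares against a single value

Corrected query:
SELECT dept, salary FROM employees WHERE salary = (SELECT MAX(salary) FROM employees)

Result:
dept        | salary
------------+-------
Engineering | 150276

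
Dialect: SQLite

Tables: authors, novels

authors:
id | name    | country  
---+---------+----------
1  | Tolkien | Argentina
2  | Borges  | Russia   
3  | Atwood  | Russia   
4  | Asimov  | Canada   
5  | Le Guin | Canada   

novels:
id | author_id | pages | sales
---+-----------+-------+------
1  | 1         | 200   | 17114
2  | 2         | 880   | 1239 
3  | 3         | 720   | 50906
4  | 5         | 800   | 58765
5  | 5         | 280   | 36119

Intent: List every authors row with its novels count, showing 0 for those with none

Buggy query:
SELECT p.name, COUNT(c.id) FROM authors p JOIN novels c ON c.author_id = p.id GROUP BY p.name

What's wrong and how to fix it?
Bug: An inner join excludes parents with zero children

Fix: Switch to LEFT JOIN to retain unmatched parent rows

Corrected query:
SELECT p.name, COUNT(c.id) FROM authors p LEFT JOIN novels c ON c.author_id = p.id GROUP BY p.name

Result:
name    | COUNT(c.id)
--------+------------
Asimov  | 0          
Atwood  | 1          
Borges  | 1          
Le Guin | 2          
Tolkien | 1          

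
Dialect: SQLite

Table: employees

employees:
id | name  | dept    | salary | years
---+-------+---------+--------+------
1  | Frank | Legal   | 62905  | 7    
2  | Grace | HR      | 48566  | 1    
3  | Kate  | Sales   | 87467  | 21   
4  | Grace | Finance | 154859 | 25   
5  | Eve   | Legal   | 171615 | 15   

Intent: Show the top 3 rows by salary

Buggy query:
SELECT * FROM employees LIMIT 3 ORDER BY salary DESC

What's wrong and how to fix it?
Bug: LIMIT must come after ORDER BY

Fix: Swap the clauses: ORDER BY first, then LIMIT

Corrected query:
SELECT * FROM employees ORDER BY salary DESC LIMIT 3

Result:
id | name  | dept    | salary | years
---+-------+---------+--------+------
5  | Eve   | Legal   | 171615 | 15   
4  | Grace | Finance | 154859 | 25   
3  | Kate  | Sales   | 87467  | 21   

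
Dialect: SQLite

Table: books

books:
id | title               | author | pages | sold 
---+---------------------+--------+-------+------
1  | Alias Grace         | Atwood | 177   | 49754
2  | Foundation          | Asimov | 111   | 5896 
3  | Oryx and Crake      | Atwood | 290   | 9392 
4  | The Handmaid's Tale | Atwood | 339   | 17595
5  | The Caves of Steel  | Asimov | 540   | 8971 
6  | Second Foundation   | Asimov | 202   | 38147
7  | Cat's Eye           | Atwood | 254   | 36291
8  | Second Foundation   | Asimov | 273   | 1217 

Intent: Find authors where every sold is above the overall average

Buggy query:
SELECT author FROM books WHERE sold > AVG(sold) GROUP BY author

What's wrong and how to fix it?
Bug: AVG() is an aggregate; it can't sit directly in WHERE

Fix: Use a subquery for AVG and a HAVING MIN(...) filter so the condition holds for every row in the group

Corrected query:
SELECT author FROM books GROUP BY author HAVING MIN(sold) > (SELECT AVG(sold) FROM books)

Result:
(no rows)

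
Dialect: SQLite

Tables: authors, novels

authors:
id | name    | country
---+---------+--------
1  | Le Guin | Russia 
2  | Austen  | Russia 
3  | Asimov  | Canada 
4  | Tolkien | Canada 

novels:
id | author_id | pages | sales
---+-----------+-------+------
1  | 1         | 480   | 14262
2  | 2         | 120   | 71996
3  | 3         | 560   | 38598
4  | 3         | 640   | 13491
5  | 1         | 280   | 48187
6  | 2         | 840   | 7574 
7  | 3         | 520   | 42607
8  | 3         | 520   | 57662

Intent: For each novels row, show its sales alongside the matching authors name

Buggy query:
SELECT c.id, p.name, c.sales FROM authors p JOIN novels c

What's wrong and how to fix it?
Bug: JOIN with no ON clause produces a cartesian product; every novels row pairs with every authors row

Fix: Specify the join condition linking the foreign key to the parent id

Corrected query:
SELECT c.id, p.name, c.sales FROM authors p JOIN novels c ON c.author_id = p.id

Result:
id | name    | sales
---+---------+------
1  | Le Guin | 14262
2  | Austen  | 71996
3  | Asimov  | 38598
4  | Asimov  | 13491
5  | Le Guin | 48187
6  | Austen  | 7574 
7  | Asimov  | 42607
8  | Asimov  | 57662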